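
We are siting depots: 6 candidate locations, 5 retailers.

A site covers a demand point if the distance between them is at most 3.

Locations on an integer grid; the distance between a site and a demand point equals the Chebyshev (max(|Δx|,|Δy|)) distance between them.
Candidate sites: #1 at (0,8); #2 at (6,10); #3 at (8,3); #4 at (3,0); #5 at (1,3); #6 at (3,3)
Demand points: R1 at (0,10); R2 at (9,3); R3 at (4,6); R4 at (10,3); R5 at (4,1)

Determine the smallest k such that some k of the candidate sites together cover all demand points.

3

Coverage sets (demand points within 3 of each site):
  #1: {R1}
  #2: {}
  #3: {R2, R4}
  #4: {R5}
  #5: {R3, R5}
  #6: {R3, R5}
No 2 sites suffice: every size-2 union leaves at least one demand point uncovered.
But {#1, #3, #5} covers everything, so the minimum is 3.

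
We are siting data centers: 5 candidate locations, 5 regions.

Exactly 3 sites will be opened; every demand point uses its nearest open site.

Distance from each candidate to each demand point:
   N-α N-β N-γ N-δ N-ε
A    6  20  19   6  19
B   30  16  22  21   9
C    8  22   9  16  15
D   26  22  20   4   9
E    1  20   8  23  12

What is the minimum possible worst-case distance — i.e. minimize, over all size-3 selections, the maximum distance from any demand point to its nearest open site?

16

Open {A, B, C}.
  Farthest demand point is N-β at distance 16 (to B); all others are ≤ 16.
With {A, B, E} the worst case is 16.
With {B, C, D} the worst case is 16.
No size-3 selection achieves below 16.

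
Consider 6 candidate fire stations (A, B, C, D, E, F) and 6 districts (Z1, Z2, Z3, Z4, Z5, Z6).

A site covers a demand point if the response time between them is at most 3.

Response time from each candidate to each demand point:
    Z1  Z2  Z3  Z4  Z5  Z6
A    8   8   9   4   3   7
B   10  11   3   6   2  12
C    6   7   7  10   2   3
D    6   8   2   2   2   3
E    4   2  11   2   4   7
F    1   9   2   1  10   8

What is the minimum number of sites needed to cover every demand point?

3

Coverage sets (demand points within 3 of each site):
  A: {Z5}
  B: {Z3, Z5}
  C: {Z5, Z6}
  D: {Z3, Z4, Z5, Z6}
  E: {Z2, Z4}
  F: {Z1, Z3, Z4}
No 2 sites suffice: every size-2 union leaves at least one demand point uncovered.
But {C, E, F} covers everything, so the minimum is 3.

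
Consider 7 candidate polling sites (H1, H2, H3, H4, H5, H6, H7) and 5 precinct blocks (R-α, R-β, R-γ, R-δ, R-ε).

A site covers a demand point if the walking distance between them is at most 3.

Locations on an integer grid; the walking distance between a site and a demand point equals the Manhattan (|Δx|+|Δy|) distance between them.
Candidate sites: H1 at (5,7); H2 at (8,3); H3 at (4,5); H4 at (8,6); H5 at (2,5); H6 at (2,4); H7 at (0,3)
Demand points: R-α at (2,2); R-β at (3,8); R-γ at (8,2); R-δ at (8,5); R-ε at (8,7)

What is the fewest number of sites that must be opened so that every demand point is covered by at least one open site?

Coverage sets (demand points within 3 of each site):
  H1: {R-β, R-ε}
  H2: {R-γ, R-δ}
  H3: {}
  H4: {R-δ, R-ε}
  H5: {R-α}
  H6: {R-α}
  H7: {R-α}
No 2 sites suffice: every size-2 union leaves at least one demand point uncovered.
But {H1, H2, H5} covers everything, so the minimum is 3.

3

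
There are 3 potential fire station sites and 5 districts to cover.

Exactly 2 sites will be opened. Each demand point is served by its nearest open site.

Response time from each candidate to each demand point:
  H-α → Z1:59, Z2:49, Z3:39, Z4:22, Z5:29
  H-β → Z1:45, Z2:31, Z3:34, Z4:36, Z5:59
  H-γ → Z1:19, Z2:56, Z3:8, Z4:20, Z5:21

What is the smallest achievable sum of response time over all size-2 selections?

99

Open {H-β, H-γ}.
  Z1→H-γ 19, Z2→H-β 31, Z3→H-γ 8, Z4→H-γ 20, Z5→H-γ 21  ⇒ total 99.
Compare {H-α, H-γ}: total 117.
Compare {H-α, H-β}: total 161.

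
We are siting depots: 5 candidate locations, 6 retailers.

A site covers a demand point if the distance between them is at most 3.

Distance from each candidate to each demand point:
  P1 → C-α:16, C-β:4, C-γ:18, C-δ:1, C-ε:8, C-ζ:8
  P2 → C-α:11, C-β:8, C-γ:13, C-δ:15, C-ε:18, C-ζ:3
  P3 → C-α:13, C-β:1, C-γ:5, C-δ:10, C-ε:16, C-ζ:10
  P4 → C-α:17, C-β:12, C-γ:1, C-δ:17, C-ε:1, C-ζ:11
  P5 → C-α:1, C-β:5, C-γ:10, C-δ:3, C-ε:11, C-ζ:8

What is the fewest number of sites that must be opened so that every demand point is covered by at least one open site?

Coverage sets (demand points within 3 of each site):
  P1: {C-δ}
  P2: {C-ζ}
  P3: {C-β}
  P4: {C-γ, C-ε}
  P5: {C-α, C-δ}
No 3 sites suffice: every size-3 union leaves at least one demand point uncovered.
But {P2, P3, P4, P5} covers everything, so the minimum is 4.

4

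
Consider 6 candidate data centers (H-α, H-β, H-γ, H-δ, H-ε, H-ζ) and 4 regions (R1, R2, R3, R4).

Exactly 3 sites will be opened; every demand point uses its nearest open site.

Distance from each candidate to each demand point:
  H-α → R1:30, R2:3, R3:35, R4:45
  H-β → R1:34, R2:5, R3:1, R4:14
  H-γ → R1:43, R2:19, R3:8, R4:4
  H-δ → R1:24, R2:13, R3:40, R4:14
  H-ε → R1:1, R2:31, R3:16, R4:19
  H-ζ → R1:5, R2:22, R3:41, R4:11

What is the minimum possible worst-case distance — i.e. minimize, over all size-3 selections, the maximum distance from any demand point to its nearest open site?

Open {H-β, H-γ, H-ε}.
  Farthest demand point is R2 at distance 5 (to H-β); all others are ≤ 5.
With {H-β, H-γ, H-ζ} the worst case is 5.
With {H-α, H-γ, H-ε} the worst case is 8.
No size-3 selection achieves below 5.

5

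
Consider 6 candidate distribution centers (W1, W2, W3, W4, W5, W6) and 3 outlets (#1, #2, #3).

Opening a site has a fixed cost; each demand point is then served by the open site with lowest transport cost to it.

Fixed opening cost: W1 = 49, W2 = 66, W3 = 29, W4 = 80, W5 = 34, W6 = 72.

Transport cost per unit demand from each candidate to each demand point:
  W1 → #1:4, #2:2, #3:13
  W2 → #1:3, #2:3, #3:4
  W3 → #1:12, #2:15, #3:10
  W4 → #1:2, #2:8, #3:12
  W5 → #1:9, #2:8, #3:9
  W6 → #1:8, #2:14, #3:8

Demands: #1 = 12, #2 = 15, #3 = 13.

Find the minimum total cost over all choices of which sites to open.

199

Open {W2}: assign each demand point to its cheapest open site.
  #1→W2 12×3=36, #2→W2 15×3=45, #3→W2 13×4=52
  transport cost 133, fixed 66 → total 199.
Compare {W2, W3}: transport cost 133 + fixed 95 = 228.
Compare {W1, W2}: transport cost 118 + fixed 115 = 233.
Compare {W2, W5}: transport cost 133 + fixed 100 = 233.
All other subsets cost ≥ 228. Minimum total cost: 199.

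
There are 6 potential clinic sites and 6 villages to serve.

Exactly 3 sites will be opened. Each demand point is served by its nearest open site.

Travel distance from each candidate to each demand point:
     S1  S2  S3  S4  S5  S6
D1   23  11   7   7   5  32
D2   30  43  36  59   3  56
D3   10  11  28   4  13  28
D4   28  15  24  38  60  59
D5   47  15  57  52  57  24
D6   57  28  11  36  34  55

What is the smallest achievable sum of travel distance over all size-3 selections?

61

Open {D1, D3, D5}.
  S1→D3 10, S2→D1 11, S3→D1 7, S4→D3 4, S5→D1 5, S6→D5 24  ⇒ total 61.
Compare {D1, D2, D3}: total 63.
Compare {D1, D3, D4}: total 65.
No size-3 selection does better; minimum is 61.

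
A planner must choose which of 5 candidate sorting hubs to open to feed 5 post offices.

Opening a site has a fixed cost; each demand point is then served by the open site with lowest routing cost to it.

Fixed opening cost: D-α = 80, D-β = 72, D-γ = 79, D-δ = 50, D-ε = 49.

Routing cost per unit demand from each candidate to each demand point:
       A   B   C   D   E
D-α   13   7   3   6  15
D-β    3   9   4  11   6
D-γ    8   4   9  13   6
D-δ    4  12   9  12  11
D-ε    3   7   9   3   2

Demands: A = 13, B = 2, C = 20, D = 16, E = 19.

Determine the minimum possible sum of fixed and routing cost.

328

Open {D-α, D-ε}: assign each demand point to its cheapest open site.
  A→D-ε 13×3=39, B→D-α 2×7=14, C→D-α 20×3=60, D→D-ε 16×3=48, E→D-ε 19×2=38
  routing cost 199, fixed 129 → total 328.
Compare {D-β, D-ε}: routing cost 219 + fixed 121 = 340.
Compare {D-ε}: routing cost 319 + fixed 49 = 368.
Compare {D-α, D-δ, D-ε}: routing cost 199 + fixed 179 = 378.
All other subsets cost ≥ 340. Minimum total cost: 328.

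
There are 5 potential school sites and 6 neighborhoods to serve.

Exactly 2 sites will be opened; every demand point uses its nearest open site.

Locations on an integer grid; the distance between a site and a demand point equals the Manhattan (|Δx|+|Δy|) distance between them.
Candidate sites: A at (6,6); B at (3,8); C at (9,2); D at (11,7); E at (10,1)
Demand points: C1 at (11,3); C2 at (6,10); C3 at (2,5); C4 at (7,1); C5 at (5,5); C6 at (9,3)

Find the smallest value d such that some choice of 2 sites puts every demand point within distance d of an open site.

Open {A, C}.
  Farthest demand point is C3 at distance 5 (to A); all others are ≤ 5.
With {A, E} the worst case is 5.
With {B, C} the worst case is 5.
No size-2 selection achieves below 5.

5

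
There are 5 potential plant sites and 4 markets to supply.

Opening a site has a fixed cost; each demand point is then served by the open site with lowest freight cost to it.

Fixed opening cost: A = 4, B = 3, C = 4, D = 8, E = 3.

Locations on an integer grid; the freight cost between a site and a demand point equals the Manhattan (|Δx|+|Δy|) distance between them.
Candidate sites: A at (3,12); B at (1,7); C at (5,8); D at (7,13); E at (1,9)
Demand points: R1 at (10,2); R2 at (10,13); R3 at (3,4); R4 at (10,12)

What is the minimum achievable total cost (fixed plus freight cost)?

36

Open {C, D}: assign each demand point to its cheapest open site.
  R1→C 11, R2→D 3, R3→C 6, R4→D 4
  freight cost 24, fixed 12 → total 36.
Compare {B, D}: freight cost 26 + fixed 11 = 37.
Compare {B, C, D}: freight cost 23 + fixed 15 = 38.
Compare {D, E}: freight cost 28 + fixed 11 = 39.
All other subsets cost ≥ 37. Minimum total cost: 36.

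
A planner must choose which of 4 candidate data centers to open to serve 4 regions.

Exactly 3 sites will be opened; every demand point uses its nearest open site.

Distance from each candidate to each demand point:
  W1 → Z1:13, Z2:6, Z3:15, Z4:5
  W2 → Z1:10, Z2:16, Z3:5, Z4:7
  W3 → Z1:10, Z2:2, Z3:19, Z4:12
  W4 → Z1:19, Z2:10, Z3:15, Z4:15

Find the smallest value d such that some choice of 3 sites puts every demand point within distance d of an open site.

10

Open {W1, W2, W3}.
  Farthest demand point is Z1 at distance 10 (to W2); all others are ≤ 10.
With {W1, W2, W4} the worst case is 10.
With {W2, W3, W4} the worst case is 10.
No size-3 selection achieves below 10.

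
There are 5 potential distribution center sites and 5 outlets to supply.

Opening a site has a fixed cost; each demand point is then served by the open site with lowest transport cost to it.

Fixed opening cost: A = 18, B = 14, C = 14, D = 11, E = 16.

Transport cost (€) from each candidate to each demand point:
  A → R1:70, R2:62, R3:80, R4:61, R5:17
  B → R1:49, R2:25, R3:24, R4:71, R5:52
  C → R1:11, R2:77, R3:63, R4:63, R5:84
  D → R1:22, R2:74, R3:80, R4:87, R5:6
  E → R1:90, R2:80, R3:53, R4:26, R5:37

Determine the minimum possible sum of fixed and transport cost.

144

Open {B, D, E}: assign each demand point to its cheapest open site.
  R1→D 22, R2→B 25, R3→B 24, R4→E 26, R5→D 6
  transport cost 103, fixed 41 → total 144.
Compare {B, C, D, E}: transport cost 92 + fixed 55 = 147.
Compare {A, B, D, E}: transport cost 103 + fixed 59 = 162.
Compare {A, B, C, E}: transport cost 103 + fixed 62 = 165.
All other subsets cost ≥ 147. Minimum total cost: 144.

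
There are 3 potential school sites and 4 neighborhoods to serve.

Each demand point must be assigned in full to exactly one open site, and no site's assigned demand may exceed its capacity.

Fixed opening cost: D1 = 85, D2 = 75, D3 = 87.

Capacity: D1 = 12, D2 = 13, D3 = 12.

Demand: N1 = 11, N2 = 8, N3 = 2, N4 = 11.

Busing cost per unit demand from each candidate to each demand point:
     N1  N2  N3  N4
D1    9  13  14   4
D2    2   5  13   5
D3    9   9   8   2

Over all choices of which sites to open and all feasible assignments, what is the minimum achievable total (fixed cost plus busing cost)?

401

Open {D1, D2, D3}; cheapest assignment that respects the capacities:
  D1 (cap 12, load 11): N4 — cost 11×4 = 44
  D2 (cap 13, load 11): N1 — cost 11×2 = 22
  D3 (cap 12, load 10): N2, N3 — cost 8×9 + 2×8 = 88
  Shipping 154, fixed 247 → total 401.
  Any other capacity-feasible assignment to {D1, D2, D3} ships for at least 154.
Total demand is 32 and no other set of sites has combined capacity ≥ 32, so {D1, D2, D3} is the only feasible choice of open sites. Minimum: 401.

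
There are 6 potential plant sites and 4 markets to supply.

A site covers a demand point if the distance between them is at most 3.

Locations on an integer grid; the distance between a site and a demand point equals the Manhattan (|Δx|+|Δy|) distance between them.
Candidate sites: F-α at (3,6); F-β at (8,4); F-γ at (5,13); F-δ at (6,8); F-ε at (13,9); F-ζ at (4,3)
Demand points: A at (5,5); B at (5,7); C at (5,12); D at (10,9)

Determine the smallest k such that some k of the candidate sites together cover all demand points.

Coverage sets (demand points within 3 of each site):
  F-α: {A, B}
  F-β: {}
  F-γ: {C}
  F-δ: {B}
  F-ε: {D}
  F-ζ: {A}
No 2 sites suffice: every size-2 union leaves at least one demand point uncovered.
But {F-α, F-γ, F-ε} covers everything, so the minimum is 3.

3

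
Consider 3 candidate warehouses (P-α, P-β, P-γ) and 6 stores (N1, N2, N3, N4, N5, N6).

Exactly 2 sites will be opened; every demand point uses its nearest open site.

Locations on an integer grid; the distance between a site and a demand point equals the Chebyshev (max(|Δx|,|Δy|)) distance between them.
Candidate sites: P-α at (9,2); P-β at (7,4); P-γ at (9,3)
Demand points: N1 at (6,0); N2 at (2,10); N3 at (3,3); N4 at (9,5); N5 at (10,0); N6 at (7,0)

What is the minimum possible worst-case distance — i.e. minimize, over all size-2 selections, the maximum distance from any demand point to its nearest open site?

6

Open {P-α, P-β}.
  Farthest demand point is N2 at distance 6 (to P-β); all others are ≤ 6.
With {P-β, P-γ} the worst case is 6.
With {P-α, P-γ} the worst case is 7.
No size-2 selection achieves below 6.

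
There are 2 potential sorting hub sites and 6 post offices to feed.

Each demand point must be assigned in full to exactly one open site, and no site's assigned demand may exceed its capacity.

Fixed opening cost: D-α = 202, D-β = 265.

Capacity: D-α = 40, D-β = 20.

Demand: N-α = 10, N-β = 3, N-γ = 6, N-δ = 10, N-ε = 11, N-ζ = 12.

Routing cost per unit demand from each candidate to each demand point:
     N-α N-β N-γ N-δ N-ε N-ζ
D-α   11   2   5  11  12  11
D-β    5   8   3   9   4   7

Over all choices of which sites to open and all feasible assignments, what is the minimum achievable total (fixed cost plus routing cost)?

887

Open {D-α, D-β}; cheapest assignment that respects the capacities:
  D-α (cap 40, load 35): N-α, N-β, N-δ, N-ζ — cost 10×11 + 3×2 + 10×11 + 12×11 = 358
  D-β (cap 20, load 17): N-γ, N-ε — cost 6×3 + 11×4 = 62
  Shipping 420, fixed 467 → total 887.
  Any other capacity-feasible assignment to {D-α, D-β} ships for at least 420.
Total demand is 52 and no other set of sites has combined capacity ≥ 52, so {D-α, D-β} is the only feasible choice of open sites. Minimum: 887.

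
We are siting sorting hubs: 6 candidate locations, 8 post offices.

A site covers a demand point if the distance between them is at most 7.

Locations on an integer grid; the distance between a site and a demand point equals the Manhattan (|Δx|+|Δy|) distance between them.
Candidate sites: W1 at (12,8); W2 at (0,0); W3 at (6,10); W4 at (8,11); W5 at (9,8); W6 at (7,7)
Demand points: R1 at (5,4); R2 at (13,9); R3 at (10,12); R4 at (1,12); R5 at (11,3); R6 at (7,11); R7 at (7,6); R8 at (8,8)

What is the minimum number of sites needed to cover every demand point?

2

Coverage sets (demand points within 7 of each site):
  W1: {R2, R3, R5, R7, R8}
  W2: {}
  W3: {R1, R3, R4, R6, R7, R8}
  W4: {R2, R3, R6, R7, R8}
  W5: {R2, R3, R5, R6, R7, R8}
  W6: {R1, R6, R7, R8}
No single site covers all 8 demand points.
But {W1, W3} covers everything, so the minimum is 2.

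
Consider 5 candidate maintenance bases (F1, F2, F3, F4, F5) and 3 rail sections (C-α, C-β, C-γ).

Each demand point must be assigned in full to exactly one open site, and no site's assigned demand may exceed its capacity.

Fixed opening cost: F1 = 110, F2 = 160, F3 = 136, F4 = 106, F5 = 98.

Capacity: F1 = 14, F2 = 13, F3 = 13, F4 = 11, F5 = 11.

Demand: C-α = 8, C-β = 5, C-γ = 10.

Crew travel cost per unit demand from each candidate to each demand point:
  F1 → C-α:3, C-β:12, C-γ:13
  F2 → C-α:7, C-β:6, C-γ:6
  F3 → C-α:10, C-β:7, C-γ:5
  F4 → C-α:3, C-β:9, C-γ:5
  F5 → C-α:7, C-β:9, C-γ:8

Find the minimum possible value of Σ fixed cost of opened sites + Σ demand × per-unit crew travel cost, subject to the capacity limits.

Open {F1, F4}; cheapest assignment that respects the capacities:
  F1 (cap 14, load 13): C-α, C-β — cost 8×3 + 5×12 = 84
  F4 (cap 11, load 10): C-γ — cost 10×5 = 50
  Shipping 134, fixed 216 → total 350.
  Any other capacity-feasible assignment to {F1, F4} ships for at least 134.
Compare {F1, F5}: its best feasible assignment gives total 372.
Compare {F1, F3}: its best feasible assignment gives total 380.
Every other set of open sites that can feasibly serve all demand totals ≥ 372 even under its best assignment. Minimum: 350.

350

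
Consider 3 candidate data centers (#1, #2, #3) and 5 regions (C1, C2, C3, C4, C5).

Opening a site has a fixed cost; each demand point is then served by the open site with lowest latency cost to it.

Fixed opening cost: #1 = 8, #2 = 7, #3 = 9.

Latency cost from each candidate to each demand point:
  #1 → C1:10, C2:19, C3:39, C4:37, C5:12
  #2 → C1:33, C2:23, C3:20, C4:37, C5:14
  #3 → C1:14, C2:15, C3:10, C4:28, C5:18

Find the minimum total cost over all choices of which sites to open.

92

Open {#1, #3}: assign each demand point to its cheapest open site.
  C1→#1 10, C2→#3 15, C3→#3 10, C4→#3 28, C5→#1 12
  latency cost 75, fixed 17 → total 92.
Compare {#3}: latency cost 85 + fixed 9 = 94.
Compare {#2, #3}: latency cost 81 + fixed 16 = 97.
Compare {#1, #2, #3}: latency cost 75 + fixed 24 = 99.
All other subsets cost ≥ 94. Minimum total cost: 92.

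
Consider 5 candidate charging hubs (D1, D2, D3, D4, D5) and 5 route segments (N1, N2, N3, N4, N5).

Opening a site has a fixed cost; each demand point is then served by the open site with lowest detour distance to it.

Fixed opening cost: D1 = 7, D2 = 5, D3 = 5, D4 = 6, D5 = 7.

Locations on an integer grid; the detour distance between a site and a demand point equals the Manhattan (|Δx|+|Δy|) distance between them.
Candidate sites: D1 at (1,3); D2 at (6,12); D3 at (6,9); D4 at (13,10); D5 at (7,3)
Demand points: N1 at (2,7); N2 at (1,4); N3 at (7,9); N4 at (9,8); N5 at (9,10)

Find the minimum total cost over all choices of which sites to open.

Open {D1, D3}: assign each demand point to its cheapest open site.
  N1→D1 5, N2→D1 1, N3→D3 1, N4→D3 4, N5→D3 4
  detour distance 15, fixed 12 → total 27.
Compare {D3}: detour distance 25 + fixed 5 = 30.
Compare {D1, D2, D3}: detour distance 15 + fixed 17 = 32.
Compare {D1, D3, D4}: detour distance 15 + fixed 18 = 33.
All other subsets cost ≥ 30. Minimum total cost: 27.

27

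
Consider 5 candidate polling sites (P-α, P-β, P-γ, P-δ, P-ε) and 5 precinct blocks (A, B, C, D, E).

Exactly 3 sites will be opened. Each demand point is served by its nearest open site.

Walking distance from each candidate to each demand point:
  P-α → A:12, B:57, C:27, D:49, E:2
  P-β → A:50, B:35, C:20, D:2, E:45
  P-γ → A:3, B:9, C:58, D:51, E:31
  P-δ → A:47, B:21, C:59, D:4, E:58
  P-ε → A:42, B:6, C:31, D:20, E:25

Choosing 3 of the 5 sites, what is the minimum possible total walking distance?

Open {P-α, P-β, P-γ}.
  A→P-γ 3, B→P-γ 9, C→P-β 20, D→P-β 2, E→P-α 2  ⇒ total 36.
Compare {P-α, P-β, P-ε}: total 42.
Compare {P-α, P-γ, P-δ}: total 45.
No size-3 selection does better; minimum is 36.

36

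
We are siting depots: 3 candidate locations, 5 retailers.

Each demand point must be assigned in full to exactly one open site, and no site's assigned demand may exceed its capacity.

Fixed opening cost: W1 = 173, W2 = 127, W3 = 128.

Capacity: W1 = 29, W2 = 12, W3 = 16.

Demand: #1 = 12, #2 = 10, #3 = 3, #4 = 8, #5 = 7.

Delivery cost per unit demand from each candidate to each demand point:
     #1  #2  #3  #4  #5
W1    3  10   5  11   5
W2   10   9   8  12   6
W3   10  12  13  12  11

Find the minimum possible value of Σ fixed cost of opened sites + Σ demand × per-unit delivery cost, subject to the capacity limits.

591

Open {W1, W2}; cheapest assignment that respects the capacities:
  W1 (cap 29, load 29): #1, #2, #5 — cost 12×3 + 10×10 + 7×5 = 171
  W2 (cap 12, load 11): #3, #4 — cost 3×8 + 8×12 = 120
  Shipping 291, fixed 300 → total 591.
  Any other capacity-feasible assignment to {W1, W2} ships for at least 291.
Compare {W1, W3}: its best feasible assignment gives total 607.
Compare {W1, W2, W3}: its best feasible assignment gives total 700.
Every other set of open sites that can feasibly serve all demand totals ≥ 607 even under its best assignment. Minimum: 591.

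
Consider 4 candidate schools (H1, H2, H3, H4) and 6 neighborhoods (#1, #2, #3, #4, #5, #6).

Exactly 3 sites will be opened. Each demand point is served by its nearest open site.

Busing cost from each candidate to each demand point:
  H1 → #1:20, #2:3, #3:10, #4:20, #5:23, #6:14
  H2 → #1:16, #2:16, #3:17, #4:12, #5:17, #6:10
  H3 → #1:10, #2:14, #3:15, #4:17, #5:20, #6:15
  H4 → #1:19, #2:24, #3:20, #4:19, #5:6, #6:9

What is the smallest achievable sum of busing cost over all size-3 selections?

55

Open {H1, H3, H4}.
  #1→H3 10, #2→H1 3, #3→H1 10, #4→H3 17, #5→H4 6, #6→H4 9  ⇒ total 55.
Compare {H1, H2, H4}: total 56.
Compare {H1, H2, H3}: total 62.
No size-3 selection does better; minimum is 55.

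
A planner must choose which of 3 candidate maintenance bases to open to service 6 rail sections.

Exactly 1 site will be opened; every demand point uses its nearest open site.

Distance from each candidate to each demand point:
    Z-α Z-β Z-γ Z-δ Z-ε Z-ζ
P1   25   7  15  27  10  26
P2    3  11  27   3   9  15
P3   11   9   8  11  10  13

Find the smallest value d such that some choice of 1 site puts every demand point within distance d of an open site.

13

Open {P3}.
  Farthest demand point is Z-ζ at distance 13 (to P3); all others are ≤ 13.
With {P1} the worst case is 27.
With {P2} the worst case is 27.
No size-1 selection achieves below 13.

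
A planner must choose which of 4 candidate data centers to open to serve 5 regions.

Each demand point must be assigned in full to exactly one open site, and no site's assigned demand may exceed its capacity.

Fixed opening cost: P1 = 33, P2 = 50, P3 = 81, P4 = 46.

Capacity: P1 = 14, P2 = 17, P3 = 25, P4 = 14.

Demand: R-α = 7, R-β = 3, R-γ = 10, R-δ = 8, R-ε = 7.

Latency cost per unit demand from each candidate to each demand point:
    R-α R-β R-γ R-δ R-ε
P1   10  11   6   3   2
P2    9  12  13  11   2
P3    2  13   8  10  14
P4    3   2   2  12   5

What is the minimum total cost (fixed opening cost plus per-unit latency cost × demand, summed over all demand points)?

256

Open {P1, P2, P4}; cheapest assignment that respects the capacities:
  P1 (cap 14, load 8): R-δ — cost 8×3 = 24
  P2 (cap 17, load 14): R-α, R-ε — cost 7×9 + 7×2 = 77
  P4 (cap 14, load 13): R-β, R-γ — cost 3×2 + 10×2 = 26
  Shipping 127, fixed 129 → total 256.
  Any other capacity-feasible assignment to {P1, P2, P4} ships for at least 127.
Compare {P1, P2, P3, P4}: its best feasible assignment gives total 288.
Compare {P1, P3, P4}: its best feasible assignment gives total 294.
Every other set of open sites that can feasibly serve all demand totals ≥ 288 even under its best assignment. Minimum: 256.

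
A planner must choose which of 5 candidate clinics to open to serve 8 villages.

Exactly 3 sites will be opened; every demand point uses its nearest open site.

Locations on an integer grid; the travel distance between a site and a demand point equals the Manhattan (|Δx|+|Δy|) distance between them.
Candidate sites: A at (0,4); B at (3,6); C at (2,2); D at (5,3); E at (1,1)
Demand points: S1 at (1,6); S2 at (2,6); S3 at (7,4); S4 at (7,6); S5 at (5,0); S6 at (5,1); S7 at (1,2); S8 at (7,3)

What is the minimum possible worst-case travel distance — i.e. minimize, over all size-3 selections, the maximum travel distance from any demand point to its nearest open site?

Open {A, B, D}.
  Farthest demand point is S4 at travel distance 4 (to B); all others are ≤ 4.
With {B, C, D} the worst case is 4.
With {B, D, E} the worst case is 4.
No size-3 selection achieves below 4.

4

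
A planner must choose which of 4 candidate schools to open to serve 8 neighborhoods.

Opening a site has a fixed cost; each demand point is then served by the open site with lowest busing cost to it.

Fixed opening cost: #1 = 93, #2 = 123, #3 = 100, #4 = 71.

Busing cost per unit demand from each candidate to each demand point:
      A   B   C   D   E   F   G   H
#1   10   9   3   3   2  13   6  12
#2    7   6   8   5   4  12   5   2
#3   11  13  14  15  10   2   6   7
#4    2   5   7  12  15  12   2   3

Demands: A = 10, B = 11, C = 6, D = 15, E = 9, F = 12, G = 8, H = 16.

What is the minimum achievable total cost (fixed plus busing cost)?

Open {#1, #3, #4}: assign each demand point to its cheapest open site.
  A→#4 10×2=20, B→#4 11×5=55, C→#1 6×3=18, D→#1 15×3=45, E→#1 9×2=18, F→#3 12×2=24, G→#4 8×2=16, H→#4 16×3=48
  busing cost 244, fixed 264 → total 508.
Compare {#1, #4}: busing cost 364 + fixed 164 = 528.
Compare {#2, #3, #4}: busing cost 300 + fixed 294 = 594.
Compare {#2, #3}: busing cost 391 + fixed 223 = 614.
All other subsets cost ≥ 528. Minimum total cost: 508.

508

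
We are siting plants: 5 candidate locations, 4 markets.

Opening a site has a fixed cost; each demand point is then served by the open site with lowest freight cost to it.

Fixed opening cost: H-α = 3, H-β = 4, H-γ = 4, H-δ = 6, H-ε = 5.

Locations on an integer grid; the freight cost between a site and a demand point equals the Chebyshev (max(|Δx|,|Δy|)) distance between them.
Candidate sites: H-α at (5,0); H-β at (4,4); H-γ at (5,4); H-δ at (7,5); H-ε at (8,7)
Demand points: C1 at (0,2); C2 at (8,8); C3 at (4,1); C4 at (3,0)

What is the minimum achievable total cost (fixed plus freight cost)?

17

Open {H-α, H-ε}: assign each demand point to its cheapest open site.
  C1→H-α 5, C2→H-ε 1, C3→H-α 1, C4→H-α 2
  freight cost 9, fixed 8 → total 17.
Compare {H-α, H-β}: freight cost 11 + fixed 7 = 18.
Compare {H-α}: freight cost 16 + fixed 3 = 19.
Compare {H-β}: freight cost 15 + fixed 4 = 19.
All other subsets cost ≥ 18. Minimum total cost: 17.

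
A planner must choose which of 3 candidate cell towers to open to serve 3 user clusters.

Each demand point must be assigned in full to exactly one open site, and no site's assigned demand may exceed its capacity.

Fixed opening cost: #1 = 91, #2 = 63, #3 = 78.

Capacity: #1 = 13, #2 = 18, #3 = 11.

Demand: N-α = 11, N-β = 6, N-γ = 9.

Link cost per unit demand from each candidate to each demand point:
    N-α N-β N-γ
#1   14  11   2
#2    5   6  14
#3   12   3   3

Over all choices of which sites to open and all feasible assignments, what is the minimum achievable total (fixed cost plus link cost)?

Open {#2, #3}; cheapest assignment that respects the capacities:
  #2 (cap 18, load 17): N-α, N-β — cost 11×5 + 6×6 = 91
  #3 (cap 11, load 9): N-γ — cost 9×3 = 27
  Shipping 118, fixed 141 → total 259.
  Any other capacity-feasible assignment to {#2, #3} ships for at least 118.
Compare {#1, #2}: its best feasible assignment gives total 263.
Compare {#1, #2, #3}: its best feasible assignment gives total 323.
Every other set of open sites that can feasibly serve all demand totals ≥ 263 even under its best assignment. Minimum: 259.

259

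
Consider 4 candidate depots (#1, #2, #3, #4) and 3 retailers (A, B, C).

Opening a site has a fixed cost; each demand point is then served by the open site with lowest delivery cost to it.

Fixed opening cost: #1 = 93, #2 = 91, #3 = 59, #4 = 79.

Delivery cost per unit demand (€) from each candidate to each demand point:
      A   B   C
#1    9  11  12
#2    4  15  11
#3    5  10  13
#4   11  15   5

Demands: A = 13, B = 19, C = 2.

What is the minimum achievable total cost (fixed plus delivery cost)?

340

Open {#3}: assign each demand point to its cheapest open site.
  A→#3 13×5=65, B→#3 19×10=190, C→#3 2×13=26
  delivery cost 281, fixed 59 → total 340.
Compare {#3, #4}: delivery cost 265 + fixed 138 = 403.
Compare {#2, #3}: delivery cost 264 + fixed 150 = 414.
Compare {#1, #3}: delivery cost 279 + fixed 152 = 431.
All other subsets cost ≥ 403. Minimum total cost: 340.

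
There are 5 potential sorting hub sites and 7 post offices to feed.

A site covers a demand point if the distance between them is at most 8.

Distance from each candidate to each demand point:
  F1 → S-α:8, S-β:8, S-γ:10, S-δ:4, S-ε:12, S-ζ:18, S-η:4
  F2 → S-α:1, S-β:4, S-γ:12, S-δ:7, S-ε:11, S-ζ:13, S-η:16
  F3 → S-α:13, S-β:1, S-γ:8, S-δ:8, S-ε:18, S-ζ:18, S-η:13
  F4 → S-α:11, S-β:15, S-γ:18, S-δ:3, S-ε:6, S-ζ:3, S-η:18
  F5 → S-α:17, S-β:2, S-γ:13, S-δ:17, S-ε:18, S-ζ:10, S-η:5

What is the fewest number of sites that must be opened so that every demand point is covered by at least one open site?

Coverage sets (demand points within 8 of each site):
  F1: {S-α, S-β, S-δ, S-η}
  F2: {S-α, S-β, S-δ}
  F3: {S-β, S-γ, S-δ}
  F4: {S-δ, S-ε, S-ζ}
  F5: {S-β, S-η}
No 2 sites suffice: every size-2 union leaves at least one demand point uncovered.
But {F1, F3, F4} covers everything, so the minimum is 3.

3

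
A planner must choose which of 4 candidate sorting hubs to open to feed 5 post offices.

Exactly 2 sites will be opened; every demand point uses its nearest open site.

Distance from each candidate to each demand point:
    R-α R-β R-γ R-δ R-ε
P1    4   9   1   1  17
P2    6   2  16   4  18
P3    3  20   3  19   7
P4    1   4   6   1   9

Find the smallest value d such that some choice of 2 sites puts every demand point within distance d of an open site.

7

Open {P2, P3}.
  Farthest demand point is R-ε at distance 7 (to P3); all others are ≤ 7.
With {P3, P4} the worst case is 7.
With {P1, P3} the worst case is 9.
No size-2 selection achieves below 7.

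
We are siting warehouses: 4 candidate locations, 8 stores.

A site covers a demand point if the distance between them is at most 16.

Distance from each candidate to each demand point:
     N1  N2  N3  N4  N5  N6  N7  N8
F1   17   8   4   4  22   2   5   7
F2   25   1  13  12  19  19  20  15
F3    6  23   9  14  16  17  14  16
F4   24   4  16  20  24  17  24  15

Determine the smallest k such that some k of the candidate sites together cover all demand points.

2

Coverage sets (demand points within 16 of each site):
  F1: {N2, N3, N4, N6, N7, N8}
  F2: {N2, N3, N4, N8}
  F3: {N1, N3, N4, N5, N7, N8}
  F4: {N2, N3, N8}
No single site covers all 8 demand points.
But {F1, F3} covers everything, so the minimum is 2.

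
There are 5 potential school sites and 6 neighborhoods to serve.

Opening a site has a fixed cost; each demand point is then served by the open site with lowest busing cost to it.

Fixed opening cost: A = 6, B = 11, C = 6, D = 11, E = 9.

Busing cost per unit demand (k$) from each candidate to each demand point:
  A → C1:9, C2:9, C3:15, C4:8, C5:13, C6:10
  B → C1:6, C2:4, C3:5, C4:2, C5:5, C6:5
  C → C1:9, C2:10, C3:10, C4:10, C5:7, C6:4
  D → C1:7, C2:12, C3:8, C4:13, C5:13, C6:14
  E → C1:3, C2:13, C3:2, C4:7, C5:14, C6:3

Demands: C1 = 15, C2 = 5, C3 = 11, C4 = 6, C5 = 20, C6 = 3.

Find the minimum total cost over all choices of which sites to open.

Open {B, E}: assign each demand point to its cheapest open site.
  C1→E 15×3=45, C2→B 5×4=20, C3→E 11×2=22, C4→B 6×2=12, C5→B 20×5=100, C6→E 3×3=9
  busing cost 208, fixed 20 → total 228.
Compare {A, B, E}: busing cost 208 + fixed 26 = 234.
Compare {B, C, E}: busing cost 208 + fixed 26 = 234.
Compare {B, D, E}: busing cost 208 + fixed 31 = 239.
All other subsets cost ≥ 234. Minimum total cost: 228.

228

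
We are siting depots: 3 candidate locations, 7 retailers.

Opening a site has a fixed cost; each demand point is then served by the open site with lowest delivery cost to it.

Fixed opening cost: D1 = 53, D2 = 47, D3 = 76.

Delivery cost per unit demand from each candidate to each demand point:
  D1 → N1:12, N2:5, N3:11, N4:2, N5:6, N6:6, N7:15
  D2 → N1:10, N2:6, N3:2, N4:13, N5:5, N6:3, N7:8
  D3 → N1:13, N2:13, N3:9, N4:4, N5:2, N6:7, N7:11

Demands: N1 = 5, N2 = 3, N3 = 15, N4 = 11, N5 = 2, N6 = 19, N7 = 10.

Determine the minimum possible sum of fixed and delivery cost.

Open {D1, D2}: assign each demand point to its cheapest open site.
  N1→D2 5×10=50, N2→D1 3×5=15, N3→D2 15×2=30, N4→D1 11×2=22, N5→D2 2×5=10, N6→D2 19×3=57, N7→D2 10×8=80
  delivery cost 264, fixed 100 → total 364.
Compare {D2, D3}: delivery cost 283 + fixed 123 = 406.
Compare {D1, D2, D3}: delivery cost 258 + fixed 176 = 434.
Compare {D2}: delivery cost 388 + fixed 47 = 435.
All other subsets cost ≥ 406. Minimum total cost: 364.

364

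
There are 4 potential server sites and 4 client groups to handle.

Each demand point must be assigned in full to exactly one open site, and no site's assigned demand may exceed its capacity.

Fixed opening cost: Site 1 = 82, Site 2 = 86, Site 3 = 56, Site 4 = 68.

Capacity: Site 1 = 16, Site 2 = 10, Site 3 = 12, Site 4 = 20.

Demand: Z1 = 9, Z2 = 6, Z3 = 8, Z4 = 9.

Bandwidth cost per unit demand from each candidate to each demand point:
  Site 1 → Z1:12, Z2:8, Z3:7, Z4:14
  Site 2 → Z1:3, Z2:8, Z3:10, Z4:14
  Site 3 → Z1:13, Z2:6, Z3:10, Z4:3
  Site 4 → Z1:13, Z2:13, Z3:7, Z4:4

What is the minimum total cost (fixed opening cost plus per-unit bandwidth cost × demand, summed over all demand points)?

365

Open {Site 2, Site 3, Site 4}; cheapest assignment that respects the capacities:
  Site 2 (cap 10, load 9): Z1 — cost 9×3 = 27
  Site 3 (cap 12, load 6): Z2 — cost 6×6 = 36
  Site 4 (cap 20, load 17): Z3, Z4 — cost 8×7 + 9×4 = 92
  Shipping 155, fixed 210 → total 365.
  Any other capacity-feasible assignment to {Site 2, Site 3, Site 4} ships for at least 155.
Compare {Site 1, Site 2, Site 3}: its best feasible assignment gives total 382.
Compare {Site 1, Site 4}: its best feasible assignment gives total 398.
Every other set of open sites that can feasibly serve all demand totals ≥ 382 even under its best assignment. Minimum: 365.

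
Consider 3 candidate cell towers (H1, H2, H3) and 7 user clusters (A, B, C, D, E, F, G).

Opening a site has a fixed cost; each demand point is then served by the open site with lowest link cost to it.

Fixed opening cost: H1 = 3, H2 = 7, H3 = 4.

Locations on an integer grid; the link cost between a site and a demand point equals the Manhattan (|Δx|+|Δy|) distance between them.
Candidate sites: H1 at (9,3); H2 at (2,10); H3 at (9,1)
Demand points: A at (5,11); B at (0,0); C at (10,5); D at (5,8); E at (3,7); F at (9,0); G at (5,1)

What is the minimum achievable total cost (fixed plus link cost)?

Open {H2, H3}: assign each demand point to its cheapest open site.
  A→H2 4, B→H3 10, C→H3 5, D→H2 5, E→H2 4, F→H3 1, G→H3 4
  link cost 33, fixed 11 → total 44.
Compare {H1, H2, H3}: link cost 31 + fixed 14 = 45.
Compare {H1, H2}: link cost 37 + fixed 10 = 47.
Compare {H1, H3}: link cost 49 + fixed 7 = 56.
All other subsets cost ≥ 45. Minimum total cost: 44.

44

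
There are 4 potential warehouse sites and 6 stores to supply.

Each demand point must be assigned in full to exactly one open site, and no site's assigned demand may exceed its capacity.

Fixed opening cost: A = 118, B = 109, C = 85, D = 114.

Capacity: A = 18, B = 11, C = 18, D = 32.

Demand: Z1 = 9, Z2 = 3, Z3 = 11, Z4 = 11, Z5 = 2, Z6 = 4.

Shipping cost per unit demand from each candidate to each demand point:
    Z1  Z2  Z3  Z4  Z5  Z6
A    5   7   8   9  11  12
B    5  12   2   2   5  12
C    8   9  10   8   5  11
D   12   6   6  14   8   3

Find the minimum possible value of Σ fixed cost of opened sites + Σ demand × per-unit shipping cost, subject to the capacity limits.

Open {B, D}; cheapest assignment that respects the capacities:
  B (cap 11, load 11): Z4 — cost 11×2 = 22
  D (cap 32, load 29): Z1, Z2, Z3, Z5, Z6 — cost 9×12 + 3×6 + 11×6 + 2×8 + 4×3 = 220
  Shipping 242, fixed 223 → total 465.
  Any other capacity-feasible assignment to {B, D} ships for at least 242.
Compare {C, D}: its best feasible assignment gives total 501.
Compare {B, C, D}: its best feasible assignment gives total 508.
Every other set of open sites that can feasibly serve all demand totals ≥ 501 even under its best assignment. Minimum: 465.

465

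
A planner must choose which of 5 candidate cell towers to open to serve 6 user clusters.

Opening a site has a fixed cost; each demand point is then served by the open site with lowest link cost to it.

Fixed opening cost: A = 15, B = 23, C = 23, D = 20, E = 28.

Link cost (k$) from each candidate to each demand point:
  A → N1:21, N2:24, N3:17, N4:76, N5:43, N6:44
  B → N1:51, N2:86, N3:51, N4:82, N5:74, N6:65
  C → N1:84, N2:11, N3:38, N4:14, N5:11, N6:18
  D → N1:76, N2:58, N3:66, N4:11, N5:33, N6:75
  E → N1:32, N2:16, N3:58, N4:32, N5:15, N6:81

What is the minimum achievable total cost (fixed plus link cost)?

Open {A, C}: assign each demand point to its cheapest open site.
  N1→A 21, N2→C 11, N3→A 17, N4→C 14, N5→C 11, N6→C 18
  link cost 92, fixed 38 → total 130.
Compare {A, C, D}: link cost 89 + fixed 58 = 147.
Compare {A, B, C}: link cost 92 + fixed 61 = 153.
Compare {A, C, E}: link cost 92 + fixed 66 = 158.
All other subsets cost ≥ 147. Minimum total cost: 130.

130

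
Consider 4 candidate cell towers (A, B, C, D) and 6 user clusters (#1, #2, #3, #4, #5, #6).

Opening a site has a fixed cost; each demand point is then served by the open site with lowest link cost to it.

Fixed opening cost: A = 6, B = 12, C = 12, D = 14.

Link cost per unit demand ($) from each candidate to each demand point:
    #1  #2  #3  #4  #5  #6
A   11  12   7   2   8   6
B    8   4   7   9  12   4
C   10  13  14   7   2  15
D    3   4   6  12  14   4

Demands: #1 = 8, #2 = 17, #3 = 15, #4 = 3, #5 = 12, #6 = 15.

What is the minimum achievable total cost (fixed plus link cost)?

304

Open {A, C, D}: assign each demand point to its cheapest open site.
  #1→D 8×3=24, #2→D 17×4=68, #3→D 15×6=90, #4→A 3×2=6, #5→C 12×2=24, #6→D 15×4=60
  link cost 272, fixed 32 → total 304.
Compare {C, D}: link cost 287 + fixed 26 = 313.
Compare {A, B, C, D}: link cost 272 + fixed 44 = 316.
Compare {B, C, D}: link cost 287 + fixed 38 = 325.
All other subsets cost ≥ 313. Minimum total cost: 304.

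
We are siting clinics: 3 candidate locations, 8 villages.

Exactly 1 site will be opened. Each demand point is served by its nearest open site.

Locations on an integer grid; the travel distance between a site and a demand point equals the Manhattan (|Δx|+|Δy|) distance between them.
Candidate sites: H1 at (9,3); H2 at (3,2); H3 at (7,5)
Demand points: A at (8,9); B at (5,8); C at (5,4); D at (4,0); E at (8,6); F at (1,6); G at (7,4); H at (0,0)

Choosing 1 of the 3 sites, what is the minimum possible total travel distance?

43

Open {H3}.
  A→H3 5, B→H3 5, C→H3 3, D→H3 8, E→H3 2, F→H3 7, G→H3 1, H→H3 12  ⇒ total 43.
Compare {H2}: total 53.
Compare {H1}: total 59.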